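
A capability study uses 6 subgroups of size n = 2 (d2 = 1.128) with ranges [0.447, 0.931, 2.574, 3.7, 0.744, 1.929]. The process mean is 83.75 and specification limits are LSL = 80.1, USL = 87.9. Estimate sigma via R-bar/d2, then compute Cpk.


R_bar = (0.447 + 0.931 + 2.574 + 3.7 + 0.744 + 1.929) / 6 = 1.7208333
sigma = R_bar / d2 = 1.7208333 / 1.128 = 1.5255614
Cp = (USL - LSL)/(6*sigma) = (87.9 - 80.1)/(6*1.5255614) = 0.8521
Cpu = (87.9 - 83.75)/(3*1.5255614) = 0.9068
Cpl = (83.75 - 80.1)/(3*1.5255614) = 0.7975
Cpk = min(Cpu, Cpl) = 0.7975

0.7975


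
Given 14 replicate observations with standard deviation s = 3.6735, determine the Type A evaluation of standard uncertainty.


u_A = s / sqrt(n)
u_A = 3.6735 / sqrt(14)
u_A = 3.6735 / 3.7416574
u_A = 0.9818

0.9818


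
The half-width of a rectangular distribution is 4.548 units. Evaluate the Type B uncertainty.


u_B = half_width / sqrt(3)
u_B = 4.548 / 1.7320508
u_B = 2.6258

2.6258


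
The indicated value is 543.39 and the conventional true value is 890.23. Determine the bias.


Systematic error = measured - true
= 543.39 - 890.23
= -346.8400

-346.8400


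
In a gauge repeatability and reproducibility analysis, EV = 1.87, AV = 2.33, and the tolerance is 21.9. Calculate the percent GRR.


GRR = sqrt(EV^2 + AV^2) = sqrt(1.87^2 + 2.33^2) = 2.9876077
%GRR = GRR / tol * 100 = 2.9876077 / 21.9 * 100
%GRR = 13.6420

13.6420


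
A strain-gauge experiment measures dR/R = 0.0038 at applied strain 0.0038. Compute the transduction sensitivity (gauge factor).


GF = (dR/R) / epsilon
= 0.0038 / 0.0038
= 1.0000

1.0000


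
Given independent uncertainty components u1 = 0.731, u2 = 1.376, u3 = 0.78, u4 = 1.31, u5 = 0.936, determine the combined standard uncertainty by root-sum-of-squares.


uc = sqrt(0.731^2 + 1.376^2 + 0.78^2 + 1.31^2 + 0.936^2)
uc = sqrt(5.628333)
uc = 2.3724

2.3724


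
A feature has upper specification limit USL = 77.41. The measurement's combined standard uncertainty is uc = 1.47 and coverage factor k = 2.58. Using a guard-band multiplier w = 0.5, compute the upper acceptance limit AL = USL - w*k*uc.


U = k * uc = 2.58 * 1.47 = 3.7926
guard band g = w * U = 0.5 * 3.7926 = 1.8963
AL = USL - g = 77.41 - 1.8963
AL = 75.5137

75.5137


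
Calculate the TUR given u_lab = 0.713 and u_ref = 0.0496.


TUR = u_lab / u_ref
= 0.713 / 0.0496
= 14.3750

14.3750


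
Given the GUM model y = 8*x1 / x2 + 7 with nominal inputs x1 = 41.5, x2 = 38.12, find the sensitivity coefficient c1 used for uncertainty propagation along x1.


y = 8*x1 / x2 + 7
dy/dx1 = 8/x2
Evaluate at x2 = 38.12: c1 = 8 / 38.12
c1 = 0.2099

0.2099


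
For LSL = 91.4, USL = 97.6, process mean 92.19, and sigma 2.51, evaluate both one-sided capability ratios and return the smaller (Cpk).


Cpu = (USL - mean) / (3*sigma) = (97.6 - 92.19) / (3*2.51) = 0.7185
Cpl = (mean - LSL) / (3*sigma) = (92.19 - 91.4) / (3*2.51) = 0.1049
Cpk = min(Cpu, Cpl) = 0.1049

0.1049


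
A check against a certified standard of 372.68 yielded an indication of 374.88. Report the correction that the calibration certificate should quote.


Correction = standard - reading
= 372.68 - 374.88
= -2.2000

-2.2000


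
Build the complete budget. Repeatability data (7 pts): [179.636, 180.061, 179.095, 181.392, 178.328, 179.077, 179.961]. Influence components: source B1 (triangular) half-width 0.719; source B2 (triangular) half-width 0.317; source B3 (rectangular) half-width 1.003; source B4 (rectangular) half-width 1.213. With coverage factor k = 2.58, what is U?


mean = (179.636 + 180.061 + 179.095 + 181.392 + 178.328 + 179.077 + 179.961) / 7 = 179.65
s = sqrt(sum((x - mean)^2)/(n-1)) = 0.97334817
u_A = s / sqrt(n) = 0.97334817 / sqrt(7) = 0.36789103
u_B1 = 0.719 / sqrt(6) = 0.29353052
u_B2 = 0.317 / sqrt(6) = 0.12941471
u_B3 = 1.003 / sqrt(3) = 0.57908232
u_B4 = 1.213 / sqrt(3) = 0.70032588
uc = sqrt(0.36789103^2 + 0.29353052^2 + 0.12941471^2 + 0.57908232^2 + 0.70032588^2) = 1.0315255
U = k * uc = 2.58 * 1.0315255
U = 2.6613

2.6613


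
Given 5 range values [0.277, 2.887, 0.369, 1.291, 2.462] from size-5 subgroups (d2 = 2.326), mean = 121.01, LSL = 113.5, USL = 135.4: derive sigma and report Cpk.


R_bar = (0.277 + 2.887 + 0.369 + 1.291 + 2.462) / 5 = 1.4572
sigma = R_bar / d2 = 1.4572 / 2.326 = 0.62648323
Cp = (USL - LSL)/(6*sigma) = (135.4 - 113.5)/(6*0.62648323) = 5.8262
Cpu = (135.4 - 121.01)/(3*0.62648323) = 7.6565
Cpl = (121.01 - 113.5)/(3*0.62648323) = 3.9959
Cpk = min(Cpu, Cpl) = 3.9959

3.9959


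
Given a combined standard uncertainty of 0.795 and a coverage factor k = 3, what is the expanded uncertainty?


U = k * uc
U = 3 * 0.795
U = 2.3850

2.3850


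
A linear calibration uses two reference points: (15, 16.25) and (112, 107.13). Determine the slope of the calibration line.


slope = (y2 - y1) / (x2 - x1)
= (107.13 - 16.25) / (112 - 15)
= 90.8800 / 97
= 0.9369

0.9369


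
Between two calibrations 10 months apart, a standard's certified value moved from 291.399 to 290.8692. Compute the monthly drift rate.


rate = (v2 - v1) / months
= (290.8692 - 291.399) / 10
= -0.5298 / 10
= -0.0530

-0.0530


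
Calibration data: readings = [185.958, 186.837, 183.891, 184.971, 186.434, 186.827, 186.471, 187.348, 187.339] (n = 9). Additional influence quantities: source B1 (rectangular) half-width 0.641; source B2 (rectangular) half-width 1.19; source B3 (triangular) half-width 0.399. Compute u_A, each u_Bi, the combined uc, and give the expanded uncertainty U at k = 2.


mean = (185.958 + 186.837 + 183.891 + 184.971 + 186.434 + 186.827 + 186.471 + 187.348 + 187.339) / 9 = 186.2306667
s = sqrt(sum((x - mean)^2)/(n-1)) = 1.1420564
u_A = s / sqrt(n) = 1.1420564 / sqrt(9) = 0.38068547
u_B1 = 0.641 / sqrt(3) = 0.37008152
u_B2 = 1.19 / sqrt(3) = 0.68704682
u_B3 = 0.399 / sqrt(6) = 0.16289107
uc = sqrt(0.38068547^2 + 0.37008152^2 + 0.68704682^2 + 0.16289107^2) = 0.88343002
U = k * uc = 2 * 0.88343002
U = 1.7669

1.7669


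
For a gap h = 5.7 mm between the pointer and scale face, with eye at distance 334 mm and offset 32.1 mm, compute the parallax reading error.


error = h * offset / d
= 5.7 * 32.1 / 334
= 0.5478

0.5478


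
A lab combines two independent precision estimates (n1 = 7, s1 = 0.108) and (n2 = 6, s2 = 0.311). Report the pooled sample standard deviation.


s_p = sqrt(((n1-1)*s1^2 + (n2-1)*s2^2) / (n1+n2-2))
numerator = (7-1)*0.108^2 + (6-1)*0.311^2 = 0.069984 + 0.483605 = 0.553589
denominator = 7 + 6 - 2 = 11
s_p^2 = 0.553589 / 11 = 0.050326273
s_p = sqrt(0.050326273) = 0.2243

0.2243


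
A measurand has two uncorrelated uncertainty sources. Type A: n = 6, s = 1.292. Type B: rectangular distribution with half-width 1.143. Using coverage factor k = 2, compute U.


u_A = s / sqrt(n) = 1.292 / sqrt(6) = 0.52745679
u_B = half_width / sqrt(3) = 1.143 / sqrt(3) = 0.65991136
uc = sqrt(u_A^2 + u_B^2) = sqrt(0.52745679^2 + 0.65991136^2) = 0.84480392
U = k * uc = 2 * 0.84480392
U = 1.6896

1.6896


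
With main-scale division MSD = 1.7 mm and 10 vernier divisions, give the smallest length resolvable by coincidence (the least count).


LC = MSD / n_div
= 1.7 / 10
= 0.1700

0.1700


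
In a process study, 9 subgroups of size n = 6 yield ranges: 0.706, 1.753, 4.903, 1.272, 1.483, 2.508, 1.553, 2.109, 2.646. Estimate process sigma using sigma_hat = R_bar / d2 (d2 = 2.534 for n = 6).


R_bar = (0.706 + 1.753 + 4.903 + 1.272 + 1.483 + 2.508 + 1.553 + 2.109 + 2.646) / 9
R_bar = 18.933 / 9 = 2.1036667
sigma_hat = R_bar / d2 = 2.1036667 / 2.534 = 0.8302

0.8302


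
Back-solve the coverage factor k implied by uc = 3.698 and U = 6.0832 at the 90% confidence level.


k = U / uc
k = 6.0832 / 3.698
k = 1.645

1.645


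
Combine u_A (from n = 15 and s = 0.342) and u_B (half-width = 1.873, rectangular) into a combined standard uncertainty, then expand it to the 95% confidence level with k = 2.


u_A = s / sqrt(n) = 0.342 / sqrt(15) = 0.08830402
u_B = half_width / sqrt(3) = 1.873 / sqrt(3) = 1.0813771
uc = sqrt(u_A^2 + u_B^2) = sqrt(0.08830402^2 + 1.0813771^2) = 1.0849765
U = k * uc = 2 * 1.0849765
U = 2.1700

2.1700


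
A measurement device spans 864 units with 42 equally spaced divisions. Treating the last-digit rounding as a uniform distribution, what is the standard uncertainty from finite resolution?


resolution = range / divisions
resolution = 864 / 42 = 20.571429
u_res = resolution / (2*sqrt(3))
u_res = 20.571429 / 3.4641016
u_res = 5.9385

5.9385


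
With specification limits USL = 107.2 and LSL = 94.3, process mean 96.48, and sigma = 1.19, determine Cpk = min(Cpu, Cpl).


Cpu = (USL - mean) / (3*sigma) = (107.2 - 96.48) / (3*1.19) = 3.0028
Cpl = (mean - LSL) / (3*sigma) = (96.48 - 94.3) / (3*1.19) = 0.6106
Cpk = min(Cpu, Cpl) = 0.6106

0.6106


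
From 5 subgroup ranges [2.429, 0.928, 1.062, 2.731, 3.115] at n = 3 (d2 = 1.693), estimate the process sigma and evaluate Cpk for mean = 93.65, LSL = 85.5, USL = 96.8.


R_bar = (2.429 + 0.928 + 1.062 + 2.731 + 3.115) / 5 = 2.053
sigma = R_bar / d2 = 2.053 / 1.693 = 1.2126403
Cp = (USL - LSL)/(6*sigma) = (96.8 - 85.5)/(6*1.2126403) = 1.5531
Cpu = (96.8 - 93.65)/(3*1.2126403) = 0.8659
Cpl = (93.65 - 85.5)/(3*1.2126403) = 2.2403
Cpk = min(Cpu, Cpl) = 0.8659

0.8659


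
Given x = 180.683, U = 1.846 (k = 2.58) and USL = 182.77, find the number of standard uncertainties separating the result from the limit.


u = U / k = 1.846 / 2.58 = 0.71550388
margin = |USL - x| = |182.77 - 180.683| = 2.087
z = margin / u = 2.087 / 0.71550388
z = 2.9168

2.9168


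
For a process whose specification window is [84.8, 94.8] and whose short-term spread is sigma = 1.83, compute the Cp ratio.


Cp = (USL - LSL) / (6 * sigma)
= (94.8 - 84.8) / (6 * 1.83)
= 10.0000 / 10.9800
= 0.9107

0.9107


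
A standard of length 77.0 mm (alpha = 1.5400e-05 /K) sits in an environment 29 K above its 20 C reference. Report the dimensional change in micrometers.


dL = L * alpha * dT
= 77.0 * 1.5400e-05 * 29
= 0.0343882 mm
dL_um = 0.0343882 * 1000 = 34.3882 um

34.3882


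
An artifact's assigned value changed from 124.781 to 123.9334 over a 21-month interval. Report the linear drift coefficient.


rate = (v2 - v1) / months
= (123.9334 - 124.781) / 21
= -0.8476 / 21
= -0.0404

-0.0404


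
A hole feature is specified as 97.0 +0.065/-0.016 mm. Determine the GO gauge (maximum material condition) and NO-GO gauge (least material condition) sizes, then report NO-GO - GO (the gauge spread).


GO = nominal - lower_tol (smallest hole = maximum material condition)
GO = 97.0 - 0.016 = 96.984
NO-GO = nominal + upper_tol (largest hole = least material condition)
NO-GO = 97.0 + 0.065 = 97.065
spread = NO-GO - GO = 97.065 - 96.984 = 0.0810

0.0810


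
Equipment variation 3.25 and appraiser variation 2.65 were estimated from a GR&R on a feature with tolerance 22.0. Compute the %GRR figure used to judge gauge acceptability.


GRR = sqrt(EV^2 + AV^2) = sqrt(3.25^2 + 2.65^2) = 4.1934473
%GRR = GRR / tol * 100 = 4.1934473 / 22.0 * 100
%GRR = 19.0611

19.0611


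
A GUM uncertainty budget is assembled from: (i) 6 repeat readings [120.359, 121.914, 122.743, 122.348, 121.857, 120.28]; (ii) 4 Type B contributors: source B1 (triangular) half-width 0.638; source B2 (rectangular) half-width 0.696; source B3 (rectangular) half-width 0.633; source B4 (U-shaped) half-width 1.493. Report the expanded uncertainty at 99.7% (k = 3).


mean = (120.359 + 121.914 + 122.743 + 122.348 + 121.857 + 120.28) / 6 = 121.5835
s = sqrt(sum((x - mean)^2)/(n-1)) = 1.0306741
u_A = s / sqrt(n) = 1.0306741 / sqrt(6) = 0.42077094
u_B1 = 0.638 / sqrt(6) = 0.26046241
u_B2 = 0.696 / sqrt(3) = 0.40183579
u_B3 = 0.633 / sqrt(3) = 0.36546272
u_B4 = 1.493 / sqrt(2) = 1.0557104
uc = sqrt(0.42077094^2 + 0.26046241^2 + 0.40183579^2 + 0.36546272^2 + 1.0557104^2) = 1.2862536
U = k * uc = 3 * 1.2862536
U = 3.8588

3.8588


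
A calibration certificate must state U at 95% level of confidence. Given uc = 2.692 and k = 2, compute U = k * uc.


U = k * uc
U = 2 * 2.692
U = 5.3840

5.3840


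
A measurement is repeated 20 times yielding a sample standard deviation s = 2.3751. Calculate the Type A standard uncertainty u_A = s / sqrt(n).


u_A = s / sqrt(n)
u_A = 2.3751 / sqrt(20)
u_A = 2.3751 / 4.472136
u_A = 0.5311

0.5311


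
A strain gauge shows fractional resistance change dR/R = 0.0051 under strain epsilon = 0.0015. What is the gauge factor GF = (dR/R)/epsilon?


GF = (dR/R) / epsilon
= 0.0051 / 0.0015
= 3.4000

3.4000


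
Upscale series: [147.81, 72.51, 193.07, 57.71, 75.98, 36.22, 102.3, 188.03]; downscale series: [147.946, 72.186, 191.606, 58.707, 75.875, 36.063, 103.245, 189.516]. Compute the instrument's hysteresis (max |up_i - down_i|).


|147.81 - 147.946| = 0.1360
|72.51 - 72.186| = 0.3240
|193.07 - 191.606| = 1.4640
|57.71 - 58.707| = 0.9970
|75.98 - 75.875| = 0.1050
|36.22 - 36.063| = 0.1570
|102.3 - 103.245| = 0.9450
|188.03 - 189.516| = 1.4860
hysteresis = max(diffs) = 1.4860

1.4860


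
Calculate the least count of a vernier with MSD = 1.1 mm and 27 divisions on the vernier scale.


LC = MSD / n_div
= 1.1 / 27
= 0.0407

0.0407


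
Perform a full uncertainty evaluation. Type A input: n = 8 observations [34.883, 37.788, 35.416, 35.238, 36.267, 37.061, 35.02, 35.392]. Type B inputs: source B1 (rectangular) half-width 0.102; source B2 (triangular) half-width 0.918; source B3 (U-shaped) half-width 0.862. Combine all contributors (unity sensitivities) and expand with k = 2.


mean = (34.883 + 37.788 + 35.416 + 35.238 + 36.267 + 37.061 + 35.02 + 35.392) / 8 = 35.883125
s = sqrt(sum((x - mean)^2)/(n-1)) = 1.0545228
u_A = s / sqrt(n) = 1.0545228 / sqrt(8) = 0.37283011
u_B1 = 0.102 / sqrt(3) = 0.058889727
u_B2 = 0.918 / sqrt(6) = 0.37477193
u_B3 = 0.862 / sqrt(2) = 0.60952605
uc = sqrt(0.37283011^2 + 0.058889727^2 + 0.37477193^2 + 0.60952605^2) = 0.80897855
U = k * uc = 2 * 0.80897855
U = 1.6180

1.6180


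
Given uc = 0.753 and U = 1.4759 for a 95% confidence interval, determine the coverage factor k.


k = U / uc
k = 1.4759 / 0.753
k = 1.96

1.96


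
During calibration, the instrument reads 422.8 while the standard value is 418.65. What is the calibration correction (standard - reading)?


Correction = standard - reading
= 418.65 - 422.8
= -4.1500

-4.1500


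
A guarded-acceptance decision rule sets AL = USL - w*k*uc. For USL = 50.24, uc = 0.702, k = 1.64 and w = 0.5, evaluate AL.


U = k * uc = 1.64 * 0.702 = 1.15128
guard band g = w * U = 0.5 * 1.15128 = 0.57564
AL = USL - g = 50.24 - 0.57564
AL = 49.6644

49.6644


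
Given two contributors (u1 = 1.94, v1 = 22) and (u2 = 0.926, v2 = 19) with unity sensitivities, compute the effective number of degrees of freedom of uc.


uc = sqrt(u1^2 + u2^2) = sqrt(1.94^2 + 0.926^2) = 2.1496688
v_eff = uc^4 / (u1^4/v1 + u2^4/v2)
= 2.1496688^4 / (1.94^4/22 + 0.926^4/19)
= 21.354343 / 0.68254748
v_eff = 31.2862

31.2862


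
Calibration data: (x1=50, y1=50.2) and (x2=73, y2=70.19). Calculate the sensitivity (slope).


slope = (y2 - y1) / (x2 - x1)
= (70.19 - 50.2) / (73 - 50)
= 19.9900 / 23
= 0.8691

0.8691


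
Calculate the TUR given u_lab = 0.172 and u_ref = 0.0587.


TUR = u_lab / u_ref
= 0.172 / 0.0587
= 2.9302

2.9302


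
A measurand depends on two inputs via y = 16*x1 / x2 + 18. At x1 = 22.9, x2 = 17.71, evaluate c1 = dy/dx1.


y = 16*x1 / x2 + 18
dy/dx1 = 16/x2
Evaluate at x2 = 17.71: c1 = 16 / 17.71
c1 = 0.9034

0.9034


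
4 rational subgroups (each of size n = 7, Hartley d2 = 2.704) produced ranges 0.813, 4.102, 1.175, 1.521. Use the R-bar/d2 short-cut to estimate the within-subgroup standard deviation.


R_bar = (0.813 + 4.102 + 1.175 + 1.521) / 4
R_bar = 7.611 / 4 = 1.90275
sigma_hat = R_bar / d2 = 1.90275 / 2.704 = 0.7037

0.7037


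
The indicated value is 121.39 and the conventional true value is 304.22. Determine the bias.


Systematic error = measured - true
= 121.39 - 304.22
= -182.8300

-182.8300


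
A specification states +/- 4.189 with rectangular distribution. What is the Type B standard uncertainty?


u_B = half_width / sqrt(3)
u_B = 4.189 / 1.7320508
u_B = 2.4185

2.4185


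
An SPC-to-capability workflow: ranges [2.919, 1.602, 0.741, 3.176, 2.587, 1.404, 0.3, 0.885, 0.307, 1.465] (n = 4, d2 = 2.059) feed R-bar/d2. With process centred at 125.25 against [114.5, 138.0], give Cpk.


R_bar = (2.919 + 1.602 + 0.741 + 3.176 + 2.587 + 1.404 + 0.3 + 0.885 + 0.307 + 1.465) / 10 = 1.5386
sigma = R_bar / d2 = 1.5386 / 2.059 = 0.74725595
Cp = (USL - LSL)/(6*sigma) = (138.0 - 114.5)/(6*0.74725595) = 5.2414
Cpu = (138.0 - 125.25)/(3*0.74725595) = 5.6875
Cpl = (125.25 - 114.5)/(3*0.74725595) = 4.7953
Cpk = min(Cpu, Cpl) = 4.7953

4.7953


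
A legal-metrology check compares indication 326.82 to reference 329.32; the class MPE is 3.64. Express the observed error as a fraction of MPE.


e = indication - reference = 326.82 - 329.32 = -2.5000
|e| = 2.5000
ratio = |e| / MPE = 2.5000 / 3.64
ratio = 0.6868

0.6868


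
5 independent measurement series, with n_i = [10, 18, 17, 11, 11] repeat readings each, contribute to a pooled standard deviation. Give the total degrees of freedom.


nu = sum_i (n_i - 1)
nu = ((10 - 1) + (18 - 1) + (17 - 1) + (11 - 1) + (11 - 1))
nu = 9 + 17 + 16 + 10 + 10
nu = 62

62


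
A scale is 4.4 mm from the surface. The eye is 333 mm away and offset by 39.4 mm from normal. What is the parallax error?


error = h * offset / d
= 4.4 * 39.4 / 333
= 0.5206

0.5206


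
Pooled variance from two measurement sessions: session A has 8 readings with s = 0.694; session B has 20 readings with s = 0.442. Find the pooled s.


s_p = sqrt(((n1-1)*s1^2 + (n2-1)*s2^2) / (n1+n2-2))
numerator = (8-1)*0.694^2 + (20-1)*0.442^2 = 3.371452 + 3.711916 = 7.083368
denominator = 8 + 20 - 2 = 26
s_p^2 = 7.083368 / 26 = 0.27243723
s_p = sqrt(0.27243723) = 0.5220

0.5220


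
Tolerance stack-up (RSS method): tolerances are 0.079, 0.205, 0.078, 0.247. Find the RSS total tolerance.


RSS = sqrt(0.079^2 + 0.205^2 + 0.078^2 + 0.247^2)
= sqrt(0.115359)
= 0.3396

0.3396


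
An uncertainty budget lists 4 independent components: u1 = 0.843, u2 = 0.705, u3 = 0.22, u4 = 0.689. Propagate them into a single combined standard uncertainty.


uc = sqrt(0.843^2 + 0.705^2 + 0.22^2 + 0.689^2)
uc = sqrt(1.730795)
uc = 1.3156

1.3156


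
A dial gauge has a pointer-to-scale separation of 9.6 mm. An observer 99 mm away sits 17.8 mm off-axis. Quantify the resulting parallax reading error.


error = h * offset / d
= 9.6 * 17.8 / 99
= 1.7261

1.7261


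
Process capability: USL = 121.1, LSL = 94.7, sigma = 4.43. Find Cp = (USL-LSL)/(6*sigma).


Cp = (USL - LSL) / (6 * sigma)
= (121.1 - 94.7) / (6 * 4.43)
= 26.4000 / 26.5800
= 0.9932

0.9932


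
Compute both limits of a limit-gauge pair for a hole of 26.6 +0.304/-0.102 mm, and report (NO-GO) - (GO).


GO = nominal - lower_tol (smallest hole = maximum material condition)
GO = 26.6 - 0.102 = 26.498
NO-GO = nominal + upper_tol (largest hole = least material condition)
NO-GO = 26.6 + 0.304 = 26.904
spread = NO-GO - GO = 26.904 - 26.498 = 0.4060

0.4060


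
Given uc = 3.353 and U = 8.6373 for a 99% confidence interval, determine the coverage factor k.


k = U / uc
k = 8.6373 / 3.353
k = 2.576

2.576


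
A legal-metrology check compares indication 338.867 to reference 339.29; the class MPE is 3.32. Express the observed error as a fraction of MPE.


e = indication - reference = 338.867 - 339.29 = -0.4230
|e| = 0.4230
ratio = |e| / MPE = 0.4230 / 3.32
ratio = 0.1274

0.1274


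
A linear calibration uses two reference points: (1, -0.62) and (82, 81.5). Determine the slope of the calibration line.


slope = (y2 - y1) / (x2 - x1)
= (81.5 - -0.62) / (82 - 1)
= 82.1200 / 81
= 1.0138

1.0138


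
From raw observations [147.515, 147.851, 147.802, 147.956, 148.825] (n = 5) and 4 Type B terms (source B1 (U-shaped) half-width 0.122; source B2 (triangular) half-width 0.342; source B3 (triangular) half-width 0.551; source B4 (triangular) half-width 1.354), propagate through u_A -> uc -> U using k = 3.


mean = (147.515 + 147.851 + 147.802 + 147.956 + 148.825) / 5 = 147.9898
s = sqrt(sum((x - mean)^2)/(n-1)) = 0.49463896
u_A = s / sqrt(n) = 0.49463896 / sqrt(5) = 0.22120927
u_B1 = 0.122 / sqrt(2) = 0.086267027
u_B2 = 0.342 / sqrt(6) = 0.13962092
u_B3 = 0.551 / sqrt(6) = 0.22494481
u_B4 = 1.354 / sqrt(6) = 0.55276819
uc = sqrt(0.22120927^2 + 0.086267027^2 + 0.13962092^2 + 0.22494481^2 + 0.55276819^2) = 0.6572841
U = k * uc = 3 * 0.6572841
U = 1.9719

1.9719


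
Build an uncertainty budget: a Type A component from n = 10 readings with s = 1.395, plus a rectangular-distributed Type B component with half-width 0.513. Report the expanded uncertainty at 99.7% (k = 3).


u_A = s / sqrt(n) = 1.395 / sqrt(10) = 0.44113773
u_B = half_width / sqrt(3) = 0.513 / sqrt(3) = 0.29618069
uc = sqrt(u_A^2 + u_B^2) = sqrt(0.44113773^2 + 0.29618069^2) = 0.53134311
U = k * uc = 3 * 0.53134311
U = 1.5940

1.5940


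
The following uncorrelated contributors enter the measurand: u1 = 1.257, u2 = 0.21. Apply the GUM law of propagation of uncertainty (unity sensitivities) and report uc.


uc = sqrt(1.257^2 + 0.21^2)
uc = sqrt(1.624149)
uc = 1.2744

1.2744


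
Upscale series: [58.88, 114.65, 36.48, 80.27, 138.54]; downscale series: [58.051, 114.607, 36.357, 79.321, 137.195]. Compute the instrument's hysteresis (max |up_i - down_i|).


|58.88 - 58.051| = 0.8290
|114.65 - 114.607| = 0.0430
|36.48 - 36.357| = 0.1230
|80.27 - 79.321| = 0.9490
|138.54 - 137.195| = 1.3450
hysteresis = max(diffs) = 1.3450

1.3450


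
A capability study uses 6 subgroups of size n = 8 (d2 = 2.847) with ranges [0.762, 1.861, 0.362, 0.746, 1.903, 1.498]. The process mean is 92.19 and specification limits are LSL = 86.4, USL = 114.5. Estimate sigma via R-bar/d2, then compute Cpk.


R_bar = (0.762 + 1.861 + 0.362 + 0.746 + 1.903 + 1.498) / 6 = 1.1886667
sigma = R_bar / d2 = 1.1886667 / 2.847 = 0.41751553
Cp = (USL - LSL)/(6*sigma) = (114.5 - 86.4)/(6*0.41751553) = 11.2171
Cpu = (114.5 - 92.19)/(3*0.41751553) = 17.8117
Cpl = (92.19 - 86.4)/(3*0.41751553) = 4.6226
Cpk = min(Cpu, Cpl) = 4.6226

4.6226


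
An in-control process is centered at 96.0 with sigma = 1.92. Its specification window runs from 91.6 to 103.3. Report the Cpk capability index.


Cpu = (USL - mean) / (3*sigma) = (103.3 - 96.0) / (3*1.92) = 1.2674
Cpl = (mean - LSL) / (3*sigma) = (96.0 - 91.6) / (3*1.92) = 0.7639
Cpk = min(Cpu, Cpl) = 0.7639

0.7639


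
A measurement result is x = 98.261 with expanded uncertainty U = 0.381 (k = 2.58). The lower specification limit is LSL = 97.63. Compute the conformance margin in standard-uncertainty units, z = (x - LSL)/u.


u = U / k = 0.381 / 2.58 = 0.14767442
margin = |LSL - x| = |97.63 - 98.261| = 0.631
z = margin / u = 0.631 / 0.14767442
z = 4.2729

4.2729


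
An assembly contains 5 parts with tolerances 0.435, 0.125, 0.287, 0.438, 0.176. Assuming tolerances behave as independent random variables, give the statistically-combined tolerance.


RSS = sqrt(0.435^2 + 0.125^2 + 0.287^2 + 0.438^2 + 0.176^2)
= sqrt(0.510039)
= 0.7142

0.7142


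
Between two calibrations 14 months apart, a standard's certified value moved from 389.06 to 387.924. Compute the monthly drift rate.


rate = (v2 - v1) / months
= (387.924 - 389.06) / 14
= -1.1360 / 14
= -0.0811

-0.0811


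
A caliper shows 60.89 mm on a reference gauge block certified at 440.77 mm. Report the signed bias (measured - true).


Systematic error = measured - true
= 60.89 - 440.77
= -379.8800

-379.8800


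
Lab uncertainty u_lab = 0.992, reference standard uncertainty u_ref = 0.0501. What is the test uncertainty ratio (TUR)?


TUR = u_lab / u_ref
= 0.992 / 0.0501
= 19.8004

19.8004


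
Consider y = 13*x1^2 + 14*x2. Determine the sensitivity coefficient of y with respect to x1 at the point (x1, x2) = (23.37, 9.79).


y = 13*x1^2 + 14*x2
dy/dx1 = 2*13*x1
Evaluate at x1 = 23.37: c1 = 26 * 23.37
c1 = 607.6200

607.6200


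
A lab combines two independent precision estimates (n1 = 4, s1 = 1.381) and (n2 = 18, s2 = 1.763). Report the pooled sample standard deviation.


s_p = sqrt(((n1-1)*s1^2 + (n2-1)*s2^2) / (n1+n2-2))
numerator = (4-1)*1.381^2 + (18-1)*1.763^2 = 5.721483 + 52.838873 = 58.560356
denominator = 4 + 18 - 2 = 20
s_p^2 = 58.560356 / 20 = 2.9280178
s_p = sqrt(2.9280178) = 1.7111

1.7111


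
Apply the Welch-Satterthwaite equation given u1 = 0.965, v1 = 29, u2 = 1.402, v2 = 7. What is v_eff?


uc = sqrt(u1^2 + u2^2) = sqrt(0.965^2 + 1.402^2) = 1.7020073
v_eff = uc^4 / (u1^4/v1 + u2^4/v2)
= 1.7020073^4 / (0.965^4/29 + 1.402^4/7)
= 8.3916174 / 0.58184549
v_eff = 14.4224

14.4224


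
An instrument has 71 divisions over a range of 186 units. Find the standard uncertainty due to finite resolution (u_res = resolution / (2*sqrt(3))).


resolution = range / divisions
resolution = 186 / 71 = 2.6197183
u_res = resolution / (2*sqrt(3))
u_res = 2.6197183 / 3.4641016
u_res = 0.7562

0.7562


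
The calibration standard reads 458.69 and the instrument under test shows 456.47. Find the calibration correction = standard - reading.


Correction = standard - reading
= 458.69 - 456.47
= 2.2200

2.2200


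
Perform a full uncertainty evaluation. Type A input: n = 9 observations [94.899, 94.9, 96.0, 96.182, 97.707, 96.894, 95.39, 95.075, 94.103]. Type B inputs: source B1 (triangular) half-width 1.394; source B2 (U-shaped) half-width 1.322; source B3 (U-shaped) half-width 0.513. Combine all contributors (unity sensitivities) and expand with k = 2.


mean = (94.899 + 94.9 + 96.0 + 96.182 + 97.707 + 96.894 + 95.39 + 95.075 + 94.103) / 9 = 95.68333333
s = sqrt(sum((x - mean)^2)/(n-1)) = 1.1231787
u_A = s / sqrt(n) = 1.1231787 / sqrt(9) = 0.3743929
u_B1 = 1.394 / sqrt(6) = 0.56909812
u_B2 = 1.322 / sqrt(2) = 0.93479516
u_B3 = 0.513 / sqrt(2) = 0.36274578
uc = sqrt(0.3743929^2 + 0.56909812^2 + 0.93479516^2 + 0.36274578^2) = 1.2122166
U = k * uc = 2 * 1.2122166
U = 2.4244

2.4244


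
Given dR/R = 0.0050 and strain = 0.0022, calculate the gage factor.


GF = (dR/R) / epsilon
= 0.0050 / 0.0022
= 2.2727

2.2727


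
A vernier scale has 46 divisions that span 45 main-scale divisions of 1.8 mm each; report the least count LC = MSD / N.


LC = MSD / n_div
= 1.8 / 46
= 0.0391

0.0391


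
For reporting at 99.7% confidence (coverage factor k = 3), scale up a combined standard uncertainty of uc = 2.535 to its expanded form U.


U = k * uc
U = 3 * 2.535
U = 7.6050

7.6050


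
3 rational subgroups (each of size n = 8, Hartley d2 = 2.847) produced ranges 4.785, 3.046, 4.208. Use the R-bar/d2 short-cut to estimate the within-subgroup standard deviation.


R_bar = (4.785 + 3.046 + 4.208) / 3
R_bar = 12.039 / 3 = 4.013
sigma_hat = R_bar / d2 = 4.013 / 2.847 = 1.4096

1.4096


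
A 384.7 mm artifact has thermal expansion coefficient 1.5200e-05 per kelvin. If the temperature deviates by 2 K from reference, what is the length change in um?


dL = L * alpha * dT
= 384.7 * 1.5200e-05 * 2
= 0.0116949 mm
dL_um = 0.0116949 * 1000 = 11.6949 um

11.6949


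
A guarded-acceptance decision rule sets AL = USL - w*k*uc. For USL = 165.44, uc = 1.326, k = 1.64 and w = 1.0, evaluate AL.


U = k * uc = 1.64 * 1.326 = 2.17464
guard band g = w * U = 1.0 * 2.17464 = 2.17464
AL = USL - g = 165.44 - 2.17464
AL = 163.2654

163.2654


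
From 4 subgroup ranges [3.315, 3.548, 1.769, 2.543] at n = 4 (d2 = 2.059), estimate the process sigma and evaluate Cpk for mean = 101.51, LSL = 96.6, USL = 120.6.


R_bar = (3.315 + 3.548 + 1.769 + 2.543) / 4 = 2.79375
sigma = R_bar / d2 = 2.79375 / 2.059 = 1.356848
Cp = (USL - LSL)/(6*sigma) = (120.6 - 96.6)/(6*1.356848) = 2.9480
Cpu = (120.6 - 101.51)/(3*1.356848) = 4.6898
Cpl = (101.51 - 96.6)/(3*1.356848) = 1.2062
Cpk = min(Cpu, Cpl) = 1.2062

1.2062


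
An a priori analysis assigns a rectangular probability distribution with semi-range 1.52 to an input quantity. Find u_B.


u_B = half_width / sqrt(3)
u_B = 1.52 / 1.7320508
u_B = 0.8776

0.8776


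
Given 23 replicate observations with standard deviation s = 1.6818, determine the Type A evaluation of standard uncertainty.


u_A = s / sqrt(n)
u_A = 1.6818 / sqrt(23)
u_A = 1.6818 / 4.7958315
u_A = 0.3507

0.3507


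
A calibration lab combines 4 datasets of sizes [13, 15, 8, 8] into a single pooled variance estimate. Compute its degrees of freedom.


nu = sum_i (n_i - 1)
nu = ((13 - 1) + (15 - 1) + (8 - 1) + (8 - 1))
nu = 12 + 14 + 7 + 7
nu = 40

40


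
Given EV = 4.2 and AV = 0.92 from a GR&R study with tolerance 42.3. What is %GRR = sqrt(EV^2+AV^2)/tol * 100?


GRR = sqrt(EV^2 + AV^2) = sqrt(4.2^2 + 0.92^2) = 4.2995814
%GRR = GRR / tol * 100 = 4.2995814 / 42.3 * 100
%GRR = 10.1645

10.1645


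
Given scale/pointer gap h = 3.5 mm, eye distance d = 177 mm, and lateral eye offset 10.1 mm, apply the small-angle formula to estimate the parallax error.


error = h * offset / d
= 3.5 * 10.1 / 177
= 0.1997

0.1997


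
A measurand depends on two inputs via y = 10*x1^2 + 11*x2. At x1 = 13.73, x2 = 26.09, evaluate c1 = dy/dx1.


y = 10*x1^2 + 11*x2
dy/dx1 = 2*10*x1
Evaluate at x1 = 13.73: c1 = 20 * 13.73
c1 = 274.6000

274.6000


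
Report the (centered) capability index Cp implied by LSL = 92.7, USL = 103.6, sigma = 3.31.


Cp = (USL - LSL) / (6 * sigma)
= (103.6 - 92.7) / (6 * 3.31)
= 10.9000 / 19.8600
= 0.5488

0.5488


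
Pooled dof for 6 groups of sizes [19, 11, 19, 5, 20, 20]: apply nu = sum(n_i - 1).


nu = sum_i (n_i - 1)
nu = ((19 - 1) + (11 - 1) + (19 - 1) + (5 - 1) + (20 - 1) + (20 - 1))
nu = 18 + 10 + 18 + 4 + 19 + 19
nu = 88

88


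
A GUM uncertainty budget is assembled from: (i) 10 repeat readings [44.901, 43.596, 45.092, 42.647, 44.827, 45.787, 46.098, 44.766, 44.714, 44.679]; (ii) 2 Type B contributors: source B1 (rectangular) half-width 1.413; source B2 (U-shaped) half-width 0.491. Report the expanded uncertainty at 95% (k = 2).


mean = (44.901 + 43.596 + 45.092 + 42.647 + 44.827 + 45.787 + 46.098 + 44.766 + 44.714 + 44.679) / 10 = 44.7107
s = sqrt(sum((x - mean)^2)/(n-1)) = 0.98790688
u_A = s / sqrt(n) = 0.98790688 / sqrt(10) = 0.31240359
u_B1 = 1.413 / sqrt(3) = 0.81579593
u_B2 = 0.491 / sqrt(2) = 0.34718943
uc = sqrt(0.31240359^2 + 0.81579593^2 + 0.34718943^2) = 0.94003165
U = k * uc = 2 * 0.94003165
U = 1.8801

1.8801


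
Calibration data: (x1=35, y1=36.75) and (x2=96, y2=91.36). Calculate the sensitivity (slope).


slope = (y2 - y1) / (x2 - x1)
= (91.36 - 36.75) / (96 - 35)
= 54.6100 / 61
= 0.8952

0.8952


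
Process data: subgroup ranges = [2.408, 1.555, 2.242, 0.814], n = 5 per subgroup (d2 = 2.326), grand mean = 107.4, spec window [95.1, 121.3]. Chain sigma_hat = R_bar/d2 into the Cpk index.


R_bar = (2.408 + 1.555 + 2.242 + 0.814) / 4 = 1.75475
sigma = R_bar / d2 = 1.75475 / 2.326 = 0.75440671
Cp = (USL - LSL)/(6*sigma) = (121.3 - 95.1)/(6*0.75440671) = 5.7882
Cpu = (121.3 - 107.4)/(3*0.75440671) = 6.1417
Cpl = (107.4 - 95.1)/(3*0.75440671) = 5.4347
Cpk = min(Cpu, Cpl) = 5.4347

5.4347


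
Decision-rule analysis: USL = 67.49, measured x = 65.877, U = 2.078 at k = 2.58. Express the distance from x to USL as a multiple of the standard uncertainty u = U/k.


u = U / k = 2.078 / 2.58 = 0.80542636
margin = |USL - x| = |67.49 - 65.877| = 1.613
z = margin / u = 1.613 / 0.80542636
z = 2.0027

2.0027


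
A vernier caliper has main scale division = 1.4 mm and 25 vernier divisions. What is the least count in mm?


LC = MSD / n_div
= 1.4 / 25
= 0.0560

0.0560


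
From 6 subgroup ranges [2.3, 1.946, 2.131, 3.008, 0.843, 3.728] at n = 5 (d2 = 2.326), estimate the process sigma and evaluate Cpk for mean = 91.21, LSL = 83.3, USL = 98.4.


R_bar = (2.3 + 1.946 + 2.131 + 3.008 + 0.843 + 3.728) / 6 = 2.326
sigma = R_bar / d2 = 2.326 / 2.326 = 1
Cp = (USL - LSL)/(6*sigma) = (98.4 - 83.3)/(6*1) = 2.5167
Cpu = (98.4 - 91.21)/(3*1) = 2.3967
Cpl = (91.21 - 83.3)/(3*1) = 2.6367
Cpk = min(Cpu, Cpl) = 2.3967

2.3967


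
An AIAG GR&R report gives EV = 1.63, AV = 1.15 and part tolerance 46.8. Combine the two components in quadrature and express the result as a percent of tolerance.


GRR = sqrt(EV^2 + AV^2) = sqrt(1.63^2 + 1.15^2) = 1.9948434
%GRR = GRR / tol * 100 = 1.9948434 / 46.8 * 100
%GRR = 4.2625

4.2625


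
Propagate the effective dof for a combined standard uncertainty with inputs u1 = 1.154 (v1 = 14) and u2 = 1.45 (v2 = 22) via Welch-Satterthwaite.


uc = sqrt(u1^2 + u2^2) = sqrt(1.154^2 + 1.45^2) = 1.8531638
v_eff = uc^4 / (u1^4/v1 + u2^4/v2)
= 1.8531638^4 / (1.154^4/14 + 1.45^4/22)
= 11.79384 / 0.32760835
v_eff = 35.9998

35.9998


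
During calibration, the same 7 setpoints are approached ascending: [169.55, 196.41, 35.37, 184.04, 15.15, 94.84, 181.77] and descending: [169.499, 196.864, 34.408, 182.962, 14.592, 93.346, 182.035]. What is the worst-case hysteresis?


|169.55 - 169.499| = 0.0510
|196.41 - 196.864| = 0.4540
|35.37 - 34.408| = 0.9620
|184.04 - 182.962| = 1.0780
|15.15 - 14.592| = 0.5580
|94.84 - 93.346| = 1.4940
|181.77 - 182.035| = 0.2650
hysteresis = max(diffs) = 1.4940

1.4940


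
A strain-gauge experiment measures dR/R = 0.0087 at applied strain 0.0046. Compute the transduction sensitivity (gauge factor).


GF = (dR/R) / epsilon
= 0.0087 / 0.0046
= 1.8913

1.8913


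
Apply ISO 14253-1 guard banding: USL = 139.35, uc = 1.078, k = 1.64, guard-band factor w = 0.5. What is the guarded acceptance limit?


U = k * uc = 1.64 * 1.078 = 1.76792
guard band g = w * U = 0.5 * 1.76792 = 0.88396
AL = USL - g = 139.35 - 0.88396
AL = 138.4660

138.4660


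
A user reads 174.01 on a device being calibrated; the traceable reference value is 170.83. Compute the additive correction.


Correction = standard - reading
= 170.83 - 174.01
= -3.1800

-3.1800


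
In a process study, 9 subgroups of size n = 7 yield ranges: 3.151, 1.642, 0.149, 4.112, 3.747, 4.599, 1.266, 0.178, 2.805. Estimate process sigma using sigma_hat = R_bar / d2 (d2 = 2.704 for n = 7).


R_bar = (3.151 + 1.642 + 0.149 + 4.112 + 3.747 + 4.599 + 1.266 + 0.178 + 2.805) / 9
R_bar = 21.649 / 9 = 2.4054444
sigma_hat = R_bar / d2 = 2.4054444 / 2.704 = 0.8896

0.8896


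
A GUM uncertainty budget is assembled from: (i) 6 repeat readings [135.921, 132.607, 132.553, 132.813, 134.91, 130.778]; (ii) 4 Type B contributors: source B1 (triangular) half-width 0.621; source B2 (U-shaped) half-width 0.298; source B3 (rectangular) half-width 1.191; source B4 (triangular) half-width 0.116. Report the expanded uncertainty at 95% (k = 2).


mean = (135.921 + 132.607 + 132.553 + 132.813 + 134.91 + 130.778) / 6 = 133.2636667
s = sqrt(sum((x - mean)^2)/(n-1)) = 1.8487689
u_A = s / sqrt(n) = 1.8487689 / sqrt(6) = 0.75475674
u_B1 = 0.621 / sqrt(6) = 0.25352219
u_B2 = 0.298 / sqrt(2) = 0.21071782
u_B3 = 1.191 / sqrt(3) = 0.68762417
u_B4 = 0.116 / sqrt(6) = 0.047356802
uc = sqrt(0.75475674^2 + 0.25352219^2 + 0.21071782^2 + 0.68762417^2 + 0.047356802^2) = 1.073966
U = k * uc = 2 * 1.073966
U = 2.1479

2.1479


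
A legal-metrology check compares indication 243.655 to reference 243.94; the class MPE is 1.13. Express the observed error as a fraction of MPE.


e = indication - reference = 243.655 - 243.94 = -0.2850
|e| = 0.2850
ratio = |e| / MPE = 0.2850 / 1.13
ratio = 0.2522

0.2522


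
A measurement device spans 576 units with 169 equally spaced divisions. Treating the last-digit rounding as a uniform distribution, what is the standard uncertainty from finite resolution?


resolution = range / divisions
resolution = 576 / 169 = 3.408284
u_res = resolution / (2*sqrt(3))
u_res = 3.408284 / 3.4641016
u_res = 0.9839

0.9839


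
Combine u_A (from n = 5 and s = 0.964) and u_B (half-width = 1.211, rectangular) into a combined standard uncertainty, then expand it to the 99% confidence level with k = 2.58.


u_A = s / sqrt(n) = 0.964 / sqrt(5) = 0.43111391
u_B = half_width / sqrt(3) = 1.211 / sqrt(3) = 0.69917118
uc = sqrt(u_A^2 + u_B^2) = sqrt(0.43111391^2 + 0.69917118^2) = 0.82140096
U = k * uc = 2.58 * 0.82140096
U = 2.1192

2.1192


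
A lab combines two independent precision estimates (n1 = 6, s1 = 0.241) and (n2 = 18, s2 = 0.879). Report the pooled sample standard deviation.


s_p = sqrt(((n1-1)*s1^2 + (n2-1)*s2^2) / (n1+n2-2))
numerator = (6-1)*0.241^2 + (18-1)*0.879^2 = 0.290405 + 13.134897 = 13.425302
denominator = 6 + 18 - 2 = 22
s_p^2 = 13.425302 / 22 = 0.610241
s_p = sqrt(0.610241) = 0.7812

0.7812


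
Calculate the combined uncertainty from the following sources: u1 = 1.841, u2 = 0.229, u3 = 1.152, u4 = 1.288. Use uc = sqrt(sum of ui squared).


uc = sqrt(1.841^2 + 0.229^2 + 1.152^2 + 1.288^2)
uc = sqrt(6.42777)
uc = 2.5353

2.5353


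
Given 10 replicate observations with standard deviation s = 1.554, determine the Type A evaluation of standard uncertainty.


u_A = s / sqrt(n)
u_A = 1.554 / sqrt(10)
u_A = 1.554 / 3.1622777
u_A = 0.4914

0.4914


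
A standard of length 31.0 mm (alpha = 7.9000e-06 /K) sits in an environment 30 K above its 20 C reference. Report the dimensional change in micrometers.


dL = L * alpha * dT
= 31.0 * 7.9000e-06 * 30
= 0.0073470 mm
dL_um = 0.0073470 * 1000 = 7.3470 um

7.3470


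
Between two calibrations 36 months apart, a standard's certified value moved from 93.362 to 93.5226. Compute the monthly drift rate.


rate = (v2 - v1) / months
= (93.5226 - 93.362) / 36
= 0.1606 / 36
= 0.0045

0.0045


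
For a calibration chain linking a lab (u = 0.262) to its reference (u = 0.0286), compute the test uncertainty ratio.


TUR = u_lab / u_ref
= 0.262 / 0.0286
= 9.1608

9.1608


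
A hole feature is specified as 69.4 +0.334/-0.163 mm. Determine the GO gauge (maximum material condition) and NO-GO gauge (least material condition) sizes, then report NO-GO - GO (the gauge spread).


GO = nominal - lower_tol (smallest hole = maximum material condition)
GO = 69.4 - 0.163 = 69.237
NO-GO = nominal + upper_tol (largest hole = least material condition)
NO-GO = 69.4 + 0.334 = 69.734
spread = NO-GO - GO = 69.734 - 69.237 = 0.4970

0.4970


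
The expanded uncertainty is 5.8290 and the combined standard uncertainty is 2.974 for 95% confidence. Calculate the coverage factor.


k = U / uc
k = 5.8290 / 2.974
k = 1.96

1.96


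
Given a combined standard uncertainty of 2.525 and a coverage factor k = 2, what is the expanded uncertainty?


U = k * uc
U = 2 * 2.525
U = 5.0500

5.0500


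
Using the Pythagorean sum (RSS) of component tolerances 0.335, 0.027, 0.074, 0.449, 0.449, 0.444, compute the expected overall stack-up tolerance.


RSS = sqrt(0.335^2 + 0.027^2 + 0.074^2 + 0.449^2 + 0.449^2 + 0.444^2)
= sqrt(0.718768)
= 0.8478

0.8478


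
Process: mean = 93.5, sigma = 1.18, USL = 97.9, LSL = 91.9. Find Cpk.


Cpu = (USL - mean) / (3*sigma) = (97.9 - 93.5) / (3*1.18) = 1.2429
Cpl = (mean - LSL) / (3*sigma) = (93.5 - 91.9) / (3*1.18) = 0.4520
Cpk = min(Cpu, Cpl) = 0.4520

0.4520


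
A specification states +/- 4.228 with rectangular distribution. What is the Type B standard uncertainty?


u_B = half_width / sqrt(3)
u_B = 4.228 / 1.7320508
u_B = 2.4410

2.4410


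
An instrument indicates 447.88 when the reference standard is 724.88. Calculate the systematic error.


Systematic error = measured - true
= 447.88 - 724.88
= -277.0000

-277.0000


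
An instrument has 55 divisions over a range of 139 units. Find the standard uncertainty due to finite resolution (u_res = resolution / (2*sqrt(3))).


resolution = range / divisions
resolution = 139 / 55 = 2.5272727
u_res = resolution / (2*sqrt(3))
u_res = 2.5272727 / 3.4641016
u_res = 0.7296

0.7296


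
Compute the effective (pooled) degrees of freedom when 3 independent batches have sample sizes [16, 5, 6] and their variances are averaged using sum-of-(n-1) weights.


nu = sum_i (n_i - 1)
nu = ((16 - 1) + (5 - 1) + (6 - 1))
nu = 15 + 4 + 5
nu = 24

24
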